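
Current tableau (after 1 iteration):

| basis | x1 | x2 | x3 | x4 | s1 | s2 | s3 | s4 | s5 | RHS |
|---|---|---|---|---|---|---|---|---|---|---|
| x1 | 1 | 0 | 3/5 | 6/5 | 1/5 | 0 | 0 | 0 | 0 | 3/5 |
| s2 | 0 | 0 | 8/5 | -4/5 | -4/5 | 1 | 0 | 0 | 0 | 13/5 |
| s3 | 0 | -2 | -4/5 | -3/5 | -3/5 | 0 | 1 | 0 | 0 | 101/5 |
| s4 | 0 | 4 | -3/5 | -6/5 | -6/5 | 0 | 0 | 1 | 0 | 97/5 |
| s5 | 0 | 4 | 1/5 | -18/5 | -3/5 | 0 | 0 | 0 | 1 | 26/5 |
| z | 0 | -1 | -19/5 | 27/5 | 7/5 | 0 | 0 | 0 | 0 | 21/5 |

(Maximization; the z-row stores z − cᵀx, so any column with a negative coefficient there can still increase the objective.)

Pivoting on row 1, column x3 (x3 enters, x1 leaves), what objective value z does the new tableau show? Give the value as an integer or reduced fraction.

8

Minimum ratio for x3: (3/5)/(3/5) = 1.
z changes by −(z-row coeff of x3)·ratio = −(-19/5)·1 = 19/5.
New z = 21/5 + (19/5) = 8.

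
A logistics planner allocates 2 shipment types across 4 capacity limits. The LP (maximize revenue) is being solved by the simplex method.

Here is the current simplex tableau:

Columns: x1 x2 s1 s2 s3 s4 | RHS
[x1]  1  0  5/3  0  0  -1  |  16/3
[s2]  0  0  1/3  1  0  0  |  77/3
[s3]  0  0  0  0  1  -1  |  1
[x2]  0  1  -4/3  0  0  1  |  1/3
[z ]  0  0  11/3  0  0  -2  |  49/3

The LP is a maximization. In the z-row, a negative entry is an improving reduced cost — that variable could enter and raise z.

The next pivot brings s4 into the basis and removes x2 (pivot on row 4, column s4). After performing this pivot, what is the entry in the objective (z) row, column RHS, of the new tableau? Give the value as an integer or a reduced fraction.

Pivot element is row 4, column s4: 1.
Normalize row 4: new (row 4, RHS) = (1/3)/1 = 1/3.
z-row ← z-row − (-2)·(new row 4): 49/3 − (-2)·(1/3) = 17.

17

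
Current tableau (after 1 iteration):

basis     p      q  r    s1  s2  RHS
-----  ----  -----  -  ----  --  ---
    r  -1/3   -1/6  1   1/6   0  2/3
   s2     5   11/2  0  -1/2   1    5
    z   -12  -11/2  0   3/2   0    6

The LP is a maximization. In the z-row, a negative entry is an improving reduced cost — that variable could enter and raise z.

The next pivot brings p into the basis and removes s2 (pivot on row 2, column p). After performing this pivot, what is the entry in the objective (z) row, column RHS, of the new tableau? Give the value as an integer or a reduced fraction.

18

Pivot element is row 2, column p: 5.
Normalize row 2: new (row 2, RHS) = 5/5 = 1.
z-row ← z-row − (-12)·(new row 2): 6 − (-12)·1 = 18.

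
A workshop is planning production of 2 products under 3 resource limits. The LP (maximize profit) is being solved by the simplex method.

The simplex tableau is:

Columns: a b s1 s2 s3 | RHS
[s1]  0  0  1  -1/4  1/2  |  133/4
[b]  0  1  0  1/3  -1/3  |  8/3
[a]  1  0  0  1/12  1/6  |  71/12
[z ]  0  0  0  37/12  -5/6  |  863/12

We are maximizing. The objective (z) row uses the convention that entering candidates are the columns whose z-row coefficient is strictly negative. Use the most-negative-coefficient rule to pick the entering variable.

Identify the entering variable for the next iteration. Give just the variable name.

s3

Objective-row coefficients: a: 0, b: 0, s1: 0, s2: 37/12, s3: -5/6.
The most negative is -5/6 in column s3, so s3 enters.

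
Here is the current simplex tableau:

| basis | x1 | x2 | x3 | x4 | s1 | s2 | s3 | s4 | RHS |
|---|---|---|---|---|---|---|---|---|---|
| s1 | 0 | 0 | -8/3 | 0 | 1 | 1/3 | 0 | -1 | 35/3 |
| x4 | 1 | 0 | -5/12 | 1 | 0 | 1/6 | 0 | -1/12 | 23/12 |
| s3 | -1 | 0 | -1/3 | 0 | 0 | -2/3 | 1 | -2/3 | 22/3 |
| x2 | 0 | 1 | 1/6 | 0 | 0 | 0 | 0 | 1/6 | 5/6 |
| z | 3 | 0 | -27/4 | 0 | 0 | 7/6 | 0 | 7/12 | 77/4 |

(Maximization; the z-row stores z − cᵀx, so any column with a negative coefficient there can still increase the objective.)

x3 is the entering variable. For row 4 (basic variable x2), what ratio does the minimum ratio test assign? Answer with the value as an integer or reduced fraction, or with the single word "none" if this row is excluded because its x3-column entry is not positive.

5

Ratio = RHS / (x3 entry) = (5/6) / (1/6) = 5.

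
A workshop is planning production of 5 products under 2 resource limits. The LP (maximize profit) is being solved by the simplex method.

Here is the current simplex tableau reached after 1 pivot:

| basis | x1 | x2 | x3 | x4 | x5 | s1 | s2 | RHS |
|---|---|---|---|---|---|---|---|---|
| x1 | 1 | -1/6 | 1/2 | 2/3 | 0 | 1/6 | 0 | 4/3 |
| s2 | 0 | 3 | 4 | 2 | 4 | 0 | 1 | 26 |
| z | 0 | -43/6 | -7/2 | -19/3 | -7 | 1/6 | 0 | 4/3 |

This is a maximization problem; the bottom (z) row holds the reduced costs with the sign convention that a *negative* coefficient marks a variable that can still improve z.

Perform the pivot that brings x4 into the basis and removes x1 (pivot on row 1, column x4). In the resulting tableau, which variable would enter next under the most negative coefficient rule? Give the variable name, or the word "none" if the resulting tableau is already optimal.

x2

Pivot element 2/3. New z-row = old z-row − (-19/3)·(row 1/(2/3)).
Updated z-row coefficients: x1: 19/2, x2: -35/4, x3: 5/4, x4: 0, x5: -7, s1: 7/4, s2: 0.
The most negative is -35/4 in column x2, so x2 would enter next.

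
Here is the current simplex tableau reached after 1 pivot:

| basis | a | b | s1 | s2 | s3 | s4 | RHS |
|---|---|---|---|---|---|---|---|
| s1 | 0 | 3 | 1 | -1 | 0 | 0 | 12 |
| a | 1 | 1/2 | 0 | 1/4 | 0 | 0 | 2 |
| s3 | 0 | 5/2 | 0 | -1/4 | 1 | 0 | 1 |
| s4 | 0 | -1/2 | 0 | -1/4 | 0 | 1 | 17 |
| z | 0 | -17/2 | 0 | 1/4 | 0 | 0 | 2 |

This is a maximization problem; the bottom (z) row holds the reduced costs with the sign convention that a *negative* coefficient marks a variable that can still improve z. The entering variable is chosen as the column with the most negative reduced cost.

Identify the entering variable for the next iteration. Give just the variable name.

Objective-row coefficients: a: 0, b: -17/2, s1: 0, s2: 1/4, s3: 0, s4: 0.
The most negative is -17/2 in column b, so b enters.

b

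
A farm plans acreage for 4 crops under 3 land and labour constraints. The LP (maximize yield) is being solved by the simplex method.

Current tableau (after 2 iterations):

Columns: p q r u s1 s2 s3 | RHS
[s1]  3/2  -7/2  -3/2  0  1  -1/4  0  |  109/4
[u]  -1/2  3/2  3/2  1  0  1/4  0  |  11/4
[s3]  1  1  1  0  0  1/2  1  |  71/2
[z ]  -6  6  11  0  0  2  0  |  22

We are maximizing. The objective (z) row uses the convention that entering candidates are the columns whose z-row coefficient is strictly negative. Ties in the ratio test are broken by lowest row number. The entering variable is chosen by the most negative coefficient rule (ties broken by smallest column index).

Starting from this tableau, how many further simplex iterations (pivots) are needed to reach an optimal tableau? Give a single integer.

pivot: p in, s1 out → z = 131
pivot: q in, s3 out → z = 863/5
No improving column remains; optimal.

2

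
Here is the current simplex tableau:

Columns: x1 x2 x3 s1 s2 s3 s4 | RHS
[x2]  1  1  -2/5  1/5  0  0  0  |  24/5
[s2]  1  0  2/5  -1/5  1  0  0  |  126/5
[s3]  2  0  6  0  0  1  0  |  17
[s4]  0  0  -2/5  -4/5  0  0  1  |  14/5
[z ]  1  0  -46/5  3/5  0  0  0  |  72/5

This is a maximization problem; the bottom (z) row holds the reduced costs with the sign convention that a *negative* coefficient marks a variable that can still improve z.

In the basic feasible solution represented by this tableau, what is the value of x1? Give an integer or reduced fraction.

0

x1 is nonbasic (not in the basis column), so its value in the current BFS is 0.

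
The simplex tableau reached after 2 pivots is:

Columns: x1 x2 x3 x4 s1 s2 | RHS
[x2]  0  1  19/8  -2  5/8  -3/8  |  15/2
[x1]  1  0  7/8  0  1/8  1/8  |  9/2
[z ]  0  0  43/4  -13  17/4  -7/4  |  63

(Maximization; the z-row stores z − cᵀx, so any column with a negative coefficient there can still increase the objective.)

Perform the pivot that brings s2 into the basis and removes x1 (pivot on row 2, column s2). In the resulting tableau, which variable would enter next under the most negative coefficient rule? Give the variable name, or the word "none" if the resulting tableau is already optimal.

x4

Pivot element 1/8. New z-row = old z-row − (-7/4)·(row 2/(1/8)).
Updated z-row coefficients: x1: 14, x2: 0, x3: 23, x4: -13, s1: 6, s2: 0.
The most negative is -13 in column x4, so x4 would enter next.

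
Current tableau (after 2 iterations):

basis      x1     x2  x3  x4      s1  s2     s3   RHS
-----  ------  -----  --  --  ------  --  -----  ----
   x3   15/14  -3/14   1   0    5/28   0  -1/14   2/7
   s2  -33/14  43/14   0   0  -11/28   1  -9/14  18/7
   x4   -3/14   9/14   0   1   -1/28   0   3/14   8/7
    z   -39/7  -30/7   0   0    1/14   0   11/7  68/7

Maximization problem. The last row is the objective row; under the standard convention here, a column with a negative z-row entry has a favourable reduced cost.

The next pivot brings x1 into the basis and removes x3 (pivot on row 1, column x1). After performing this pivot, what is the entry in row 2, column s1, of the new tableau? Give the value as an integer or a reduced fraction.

0

Pivot element is row 1, column x1: 15/14.
Normalize row 1: new (row 1, s1) = (5/28)/(15/14) = 1/6.
row 2 ← row 2 − (-33/14)·(new row 1): -11/28 − (-33/14)·(1/6) = 0.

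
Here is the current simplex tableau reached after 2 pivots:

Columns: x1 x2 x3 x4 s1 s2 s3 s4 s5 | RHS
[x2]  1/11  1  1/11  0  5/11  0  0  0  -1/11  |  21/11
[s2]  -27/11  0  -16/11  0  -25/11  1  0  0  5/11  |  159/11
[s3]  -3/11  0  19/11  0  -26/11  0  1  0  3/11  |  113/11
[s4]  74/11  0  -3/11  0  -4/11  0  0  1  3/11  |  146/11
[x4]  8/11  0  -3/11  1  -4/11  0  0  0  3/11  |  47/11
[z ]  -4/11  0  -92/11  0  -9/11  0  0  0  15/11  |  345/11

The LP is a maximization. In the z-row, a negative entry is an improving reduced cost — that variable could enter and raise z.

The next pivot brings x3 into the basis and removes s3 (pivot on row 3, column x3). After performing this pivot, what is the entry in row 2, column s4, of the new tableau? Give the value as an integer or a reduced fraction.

Pivot element is row 3, column x3: 19/11.
Normalize row 3: new (row 3, s4) = 0/(19/11) = 0.
row 2 ← row 2 − (-16/11)·(new row 3): 0 − (-16/11)·0 = 0.

0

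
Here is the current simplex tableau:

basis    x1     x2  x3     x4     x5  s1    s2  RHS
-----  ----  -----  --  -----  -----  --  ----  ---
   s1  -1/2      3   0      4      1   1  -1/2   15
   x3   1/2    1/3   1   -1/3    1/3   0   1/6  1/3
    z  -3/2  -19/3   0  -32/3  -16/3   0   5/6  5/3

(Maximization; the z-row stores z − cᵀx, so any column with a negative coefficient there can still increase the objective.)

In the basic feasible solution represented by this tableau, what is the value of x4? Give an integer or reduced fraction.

0

x4 is nonbasic (not in the basis column), so its value in the current BFS is 0.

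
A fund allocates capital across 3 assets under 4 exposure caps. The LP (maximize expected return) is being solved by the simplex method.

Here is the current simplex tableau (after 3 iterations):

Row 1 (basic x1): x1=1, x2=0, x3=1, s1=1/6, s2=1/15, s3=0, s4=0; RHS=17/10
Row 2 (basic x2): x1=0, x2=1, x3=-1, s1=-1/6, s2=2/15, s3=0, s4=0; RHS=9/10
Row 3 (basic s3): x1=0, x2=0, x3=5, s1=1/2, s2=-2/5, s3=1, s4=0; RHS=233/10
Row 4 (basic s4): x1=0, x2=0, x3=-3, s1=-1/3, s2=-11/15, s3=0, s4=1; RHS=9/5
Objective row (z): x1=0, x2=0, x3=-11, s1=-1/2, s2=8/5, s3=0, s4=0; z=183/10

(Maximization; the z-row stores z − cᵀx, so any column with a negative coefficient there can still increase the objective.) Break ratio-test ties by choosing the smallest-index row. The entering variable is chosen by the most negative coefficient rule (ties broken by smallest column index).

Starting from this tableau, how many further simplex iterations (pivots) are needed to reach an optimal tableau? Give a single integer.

pivot: x3 in, x1 out → z = 37
No improving column remains; optimal.

1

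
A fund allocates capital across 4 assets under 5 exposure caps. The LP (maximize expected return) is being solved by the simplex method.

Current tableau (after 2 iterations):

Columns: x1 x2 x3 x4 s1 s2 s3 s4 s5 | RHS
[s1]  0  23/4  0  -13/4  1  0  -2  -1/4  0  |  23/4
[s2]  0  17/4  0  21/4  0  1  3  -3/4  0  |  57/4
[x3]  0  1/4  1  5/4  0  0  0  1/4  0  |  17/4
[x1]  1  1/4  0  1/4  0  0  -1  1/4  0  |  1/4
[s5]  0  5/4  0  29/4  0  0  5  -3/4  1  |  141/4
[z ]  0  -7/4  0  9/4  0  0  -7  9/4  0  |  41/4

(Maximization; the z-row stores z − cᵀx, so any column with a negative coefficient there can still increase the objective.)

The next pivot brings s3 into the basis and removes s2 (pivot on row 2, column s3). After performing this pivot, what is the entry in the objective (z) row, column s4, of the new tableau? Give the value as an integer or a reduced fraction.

Pivot element is row 2, column s3: 3.
Normalize row 2: new (row 2, s4) = (-3/4)/3 = -1/4.
z-row ← z-row − (-7)·(new row 2): 9/4 − (-7)·(-1/4) = 1/2.

1/2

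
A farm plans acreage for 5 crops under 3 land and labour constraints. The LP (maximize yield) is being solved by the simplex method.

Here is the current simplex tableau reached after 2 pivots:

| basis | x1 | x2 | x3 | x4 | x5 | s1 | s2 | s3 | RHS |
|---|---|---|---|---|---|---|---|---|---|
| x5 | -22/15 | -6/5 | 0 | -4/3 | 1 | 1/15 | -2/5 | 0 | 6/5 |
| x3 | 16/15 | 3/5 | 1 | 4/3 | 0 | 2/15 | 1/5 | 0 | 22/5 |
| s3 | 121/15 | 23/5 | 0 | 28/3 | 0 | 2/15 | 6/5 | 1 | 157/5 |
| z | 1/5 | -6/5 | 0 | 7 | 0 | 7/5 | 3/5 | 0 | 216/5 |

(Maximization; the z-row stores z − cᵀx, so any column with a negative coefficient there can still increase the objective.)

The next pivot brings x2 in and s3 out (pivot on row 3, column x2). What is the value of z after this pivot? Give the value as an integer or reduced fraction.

1182/23

Minimum ratio for x2: (157/5)/(23/5) = 157/23.
z changes by −(z-row coeff of x2)·ratio = −(-6/5)·(157/23) = 942/115.
New z = 216/5 + (942/115) = 1182/23.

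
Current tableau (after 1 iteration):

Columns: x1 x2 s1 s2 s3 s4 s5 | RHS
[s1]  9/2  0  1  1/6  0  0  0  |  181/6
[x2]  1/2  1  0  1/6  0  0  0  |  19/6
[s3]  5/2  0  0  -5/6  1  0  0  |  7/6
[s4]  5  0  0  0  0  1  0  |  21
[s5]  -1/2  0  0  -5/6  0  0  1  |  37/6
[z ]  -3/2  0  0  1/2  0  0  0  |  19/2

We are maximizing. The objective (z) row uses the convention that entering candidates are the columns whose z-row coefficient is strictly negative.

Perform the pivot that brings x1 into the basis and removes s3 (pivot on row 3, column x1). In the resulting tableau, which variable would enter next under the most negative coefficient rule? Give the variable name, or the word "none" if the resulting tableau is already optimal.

none

Pivot element 5/2. New z-row = old z-row − (-3/2)·(row 3/(5/2)).
Updated z-row coefficients: x1: 0, x2: 0, s1: 0, s2: 0, s3: 3/5, s4: 0, s5: 0.
No coefficient is strictly negative; the tableau after this pivot is optimal.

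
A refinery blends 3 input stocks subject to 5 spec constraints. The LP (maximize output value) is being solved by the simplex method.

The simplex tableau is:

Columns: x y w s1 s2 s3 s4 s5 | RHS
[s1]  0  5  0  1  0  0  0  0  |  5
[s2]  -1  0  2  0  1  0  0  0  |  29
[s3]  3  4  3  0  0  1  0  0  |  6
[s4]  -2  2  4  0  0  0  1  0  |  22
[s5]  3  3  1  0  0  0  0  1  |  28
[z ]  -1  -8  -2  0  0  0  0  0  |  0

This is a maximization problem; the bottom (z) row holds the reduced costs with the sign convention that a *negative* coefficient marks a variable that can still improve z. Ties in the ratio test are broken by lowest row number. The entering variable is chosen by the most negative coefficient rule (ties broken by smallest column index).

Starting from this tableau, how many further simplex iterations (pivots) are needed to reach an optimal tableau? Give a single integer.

2

pivot: y in, s1 out → z = 8
pivot: w in, s3 out → z = 28/3
No improving column remains; optimal.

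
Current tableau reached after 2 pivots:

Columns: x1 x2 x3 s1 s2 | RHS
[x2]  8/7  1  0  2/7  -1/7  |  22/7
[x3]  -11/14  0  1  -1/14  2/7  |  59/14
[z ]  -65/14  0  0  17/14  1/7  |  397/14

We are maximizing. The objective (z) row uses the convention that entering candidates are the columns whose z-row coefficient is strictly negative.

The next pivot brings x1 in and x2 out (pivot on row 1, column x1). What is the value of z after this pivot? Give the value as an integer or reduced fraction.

Minimum ratio for x1: (22/7)/(8/7) = 11/4.
z changes by −(z-row coeff of x1)·ratio = −(-65/14)·(11/4) = 715/56.
New z = 397/14 + (715/56) = 329/8.

329/8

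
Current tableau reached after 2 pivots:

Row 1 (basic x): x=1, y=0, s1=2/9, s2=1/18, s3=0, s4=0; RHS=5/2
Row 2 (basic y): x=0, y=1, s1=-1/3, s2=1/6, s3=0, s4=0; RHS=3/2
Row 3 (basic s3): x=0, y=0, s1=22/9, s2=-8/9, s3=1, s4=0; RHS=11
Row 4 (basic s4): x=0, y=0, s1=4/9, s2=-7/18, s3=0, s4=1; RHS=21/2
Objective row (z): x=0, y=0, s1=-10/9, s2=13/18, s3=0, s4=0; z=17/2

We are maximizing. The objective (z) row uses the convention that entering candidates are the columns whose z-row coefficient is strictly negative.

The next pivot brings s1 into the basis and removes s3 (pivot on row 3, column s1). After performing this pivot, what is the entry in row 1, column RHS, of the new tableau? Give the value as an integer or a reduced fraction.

3/2

Pivot element is row 3, column s1: 22/9.
Normalize row 3: new (row 3, RHS) = 11/(22/9) = 9/2.
row 1 ← row 1 − (2/9)·(new row 3): 5/2 − (2/9)·(9/2) = 3/2.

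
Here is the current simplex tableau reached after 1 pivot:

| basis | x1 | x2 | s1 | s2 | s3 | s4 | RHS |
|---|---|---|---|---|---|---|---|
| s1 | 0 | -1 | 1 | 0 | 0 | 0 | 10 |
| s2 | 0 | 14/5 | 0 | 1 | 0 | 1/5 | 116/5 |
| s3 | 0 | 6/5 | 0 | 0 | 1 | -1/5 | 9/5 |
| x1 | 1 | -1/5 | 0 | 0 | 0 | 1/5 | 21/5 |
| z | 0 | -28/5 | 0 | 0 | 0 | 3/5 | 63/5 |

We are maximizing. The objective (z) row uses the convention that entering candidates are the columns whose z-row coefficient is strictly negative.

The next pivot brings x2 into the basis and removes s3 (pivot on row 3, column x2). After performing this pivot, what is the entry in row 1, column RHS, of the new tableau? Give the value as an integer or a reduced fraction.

23/2

Pivot element is row 3, column x2: 6/5.
Normalize row 3: new (row 3, RHS) = (9/5)/(6/5) = 3/2.
row 1 ← row 1 − (-1)·(new row 3): 10 − (-1)·(3/2) = 23/2.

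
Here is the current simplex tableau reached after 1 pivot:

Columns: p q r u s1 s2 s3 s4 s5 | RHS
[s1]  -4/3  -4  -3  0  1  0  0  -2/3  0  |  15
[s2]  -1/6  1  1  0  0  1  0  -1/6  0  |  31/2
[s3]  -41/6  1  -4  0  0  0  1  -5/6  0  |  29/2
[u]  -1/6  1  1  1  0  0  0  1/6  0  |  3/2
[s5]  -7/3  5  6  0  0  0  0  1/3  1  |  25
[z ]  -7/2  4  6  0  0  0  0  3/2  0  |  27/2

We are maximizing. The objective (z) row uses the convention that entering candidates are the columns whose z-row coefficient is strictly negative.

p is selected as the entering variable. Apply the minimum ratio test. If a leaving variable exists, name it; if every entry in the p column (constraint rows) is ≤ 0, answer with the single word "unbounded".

unbounded

p-column entries: row 1: -4/3, row 2: -1/6, row 3: -41/6, row 4: -1/6, row 5: -7/3. All ≤ 0, so p can increase without bound; the LP is unbounded in this direction.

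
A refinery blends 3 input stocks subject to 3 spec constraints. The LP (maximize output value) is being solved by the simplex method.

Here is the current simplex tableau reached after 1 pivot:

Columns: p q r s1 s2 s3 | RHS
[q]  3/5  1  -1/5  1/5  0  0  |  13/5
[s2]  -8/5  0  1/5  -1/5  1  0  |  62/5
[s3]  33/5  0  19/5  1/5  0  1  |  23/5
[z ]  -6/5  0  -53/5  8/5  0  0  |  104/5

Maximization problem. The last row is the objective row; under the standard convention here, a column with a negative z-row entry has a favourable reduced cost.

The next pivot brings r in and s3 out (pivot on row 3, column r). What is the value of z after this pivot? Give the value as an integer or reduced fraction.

Minimum ratio for r: (23/5)/(19/5) = 23/19.
z changes by −(z-row coeff of r)·ratio = −(-53/5)·(23/19) = 1219/95.
New z = 104/5 + (1219/95) = 639/19.

639/19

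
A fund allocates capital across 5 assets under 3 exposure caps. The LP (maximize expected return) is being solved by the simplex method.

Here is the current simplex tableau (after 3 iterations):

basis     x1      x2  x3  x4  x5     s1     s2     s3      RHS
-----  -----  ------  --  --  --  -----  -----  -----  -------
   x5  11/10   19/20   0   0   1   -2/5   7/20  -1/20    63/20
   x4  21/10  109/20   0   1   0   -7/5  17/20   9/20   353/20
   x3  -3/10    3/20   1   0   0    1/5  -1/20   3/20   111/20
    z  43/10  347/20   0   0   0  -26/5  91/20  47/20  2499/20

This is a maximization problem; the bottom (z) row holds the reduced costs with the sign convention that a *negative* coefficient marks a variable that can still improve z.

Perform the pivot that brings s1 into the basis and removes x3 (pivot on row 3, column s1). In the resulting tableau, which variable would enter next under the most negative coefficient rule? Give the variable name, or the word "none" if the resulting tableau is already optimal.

x1

Pivot element 1/5. New z-row = old z-row − (-26/5)·(row 3/(1/5)).
Updated z-row coefficients: x1: -7/2, x2: 85/4, x3: 26, x4: 0, x5: 0, s1: 0, s2: 13/4, s3: 25/4.
The most negative is -7/2 in column x1, so x1 would enter next.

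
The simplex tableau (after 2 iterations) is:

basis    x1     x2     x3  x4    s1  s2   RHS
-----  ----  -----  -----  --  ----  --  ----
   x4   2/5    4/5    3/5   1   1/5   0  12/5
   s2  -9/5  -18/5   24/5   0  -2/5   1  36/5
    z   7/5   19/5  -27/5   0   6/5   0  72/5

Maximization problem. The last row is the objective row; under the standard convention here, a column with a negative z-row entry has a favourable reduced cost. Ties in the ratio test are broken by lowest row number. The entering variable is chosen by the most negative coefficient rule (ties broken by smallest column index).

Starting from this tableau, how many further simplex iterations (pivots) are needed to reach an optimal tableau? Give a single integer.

pivot: x3 in, s2 out → z = 45/2
pivot: x1 in, x4 out → z = 24
No improving column remains; optimal.

2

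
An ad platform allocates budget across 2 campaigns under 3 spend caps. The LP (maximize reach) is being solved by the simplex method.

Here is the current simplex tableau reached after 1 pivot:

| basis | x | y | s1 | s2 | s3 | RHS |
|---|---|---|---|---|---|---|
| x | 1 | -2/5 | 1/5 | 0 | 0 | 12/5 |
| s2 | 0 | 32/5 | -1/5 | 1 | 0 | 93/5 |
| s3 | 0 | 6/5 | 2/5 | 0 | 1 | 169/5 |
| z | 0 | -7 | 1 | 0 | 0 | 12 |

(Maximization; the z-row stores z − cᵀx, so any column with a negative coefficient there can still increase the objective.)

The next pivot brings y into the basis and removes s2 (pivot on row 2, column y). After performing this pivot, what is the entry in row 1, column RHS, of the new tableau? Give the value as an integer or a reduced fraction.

57/16

Pivot element is row 2, column y: 32/5.
Normalize row 2: new (row 2, RHS) = (93/5)/(32/5) = 93/32.
row 1 ← row 1 − (-2/5)·(new row 2): 12/5 − (-2/5)·(93/32) = 57/16.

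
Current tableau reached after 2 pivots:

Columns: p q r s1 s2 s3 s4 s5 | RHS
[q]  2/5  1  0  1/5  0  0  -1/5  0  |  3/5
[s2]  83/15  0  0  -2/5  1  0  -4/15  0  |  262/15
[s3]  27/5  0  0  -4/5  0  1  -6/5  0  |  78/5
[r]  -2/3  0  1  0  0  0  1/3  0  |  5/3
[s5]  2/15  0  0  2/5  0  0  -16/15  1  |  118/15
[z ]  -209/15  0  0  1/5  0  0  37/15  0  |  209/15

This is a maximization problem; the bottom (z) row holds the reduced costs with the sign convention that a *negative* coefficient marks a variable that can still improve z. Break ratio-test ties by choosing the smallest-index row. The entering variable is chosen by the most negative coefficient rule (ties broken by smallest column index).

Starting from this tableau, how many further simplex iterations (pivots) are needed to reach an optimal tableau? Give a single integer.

pivot: p in, q out → z = 209/6
pivot: s4 in, s2 out → z = 154/3
No improving column remains; optimal.

2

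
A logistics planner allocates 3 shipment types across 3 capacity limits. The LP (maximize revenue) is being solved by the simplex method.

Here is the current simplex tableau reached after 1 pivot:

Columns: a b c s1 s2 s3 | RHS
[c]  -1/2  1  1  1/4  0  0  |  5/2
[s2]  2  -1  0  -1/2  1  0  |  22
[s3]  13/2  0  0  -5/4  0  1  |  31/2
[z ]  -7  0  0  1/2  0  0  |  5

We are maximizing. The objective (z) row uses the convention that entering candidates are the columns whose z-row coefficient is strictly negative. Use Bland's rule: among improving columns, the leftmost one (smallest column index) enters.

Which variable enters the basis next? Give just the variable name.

a

Objective-row coefficients: a: -7, b: 0, c: 0, s1: 1/2, s2: 0, s3: 0.
Improving columns: a. Bland's rule picks the smallest column index → a.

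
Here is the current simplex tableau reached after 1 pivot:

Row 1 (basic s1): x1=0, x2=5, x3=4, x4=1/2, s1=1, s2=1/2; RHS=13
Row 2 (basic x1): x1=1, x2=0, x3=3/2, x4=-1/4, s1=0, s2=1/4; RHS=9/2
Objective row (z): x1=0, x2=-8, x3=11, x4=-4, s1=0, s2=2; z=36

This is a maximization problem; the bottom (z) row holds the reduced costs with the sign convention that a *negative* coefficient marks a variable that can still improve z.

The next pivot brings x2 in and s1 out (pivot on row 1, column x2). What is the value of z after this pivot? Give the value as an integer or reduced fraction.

284/5

Minimum ratio for x2: 13/5 = 13/5.
z changes by −(z-row coeff of x2)·ratio = −(-8)·(13/5) = 104/5.
New z = 36 + (104/5) = 284/5.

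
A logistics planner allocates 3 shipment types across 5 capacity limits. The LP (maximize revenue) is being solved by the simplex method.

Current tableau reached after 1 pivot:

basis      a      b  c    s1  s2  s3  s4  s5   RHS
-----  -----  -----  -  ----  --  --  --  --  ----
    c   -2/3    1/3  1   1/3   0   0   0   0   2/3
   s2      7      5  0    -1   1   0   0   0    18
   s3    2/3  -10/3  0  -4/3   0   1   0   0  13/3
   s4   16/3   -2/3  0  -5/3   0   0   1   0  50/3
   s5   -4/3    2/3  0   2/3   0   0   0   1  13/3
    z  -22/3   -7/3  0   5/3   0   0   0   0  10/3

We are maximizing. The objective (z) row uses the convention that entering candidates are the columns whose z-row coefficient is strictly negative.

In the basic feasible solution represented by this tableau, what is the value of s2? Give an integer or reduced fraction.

s2 is basic (row 2); its value is the RHS of that row: 18.

18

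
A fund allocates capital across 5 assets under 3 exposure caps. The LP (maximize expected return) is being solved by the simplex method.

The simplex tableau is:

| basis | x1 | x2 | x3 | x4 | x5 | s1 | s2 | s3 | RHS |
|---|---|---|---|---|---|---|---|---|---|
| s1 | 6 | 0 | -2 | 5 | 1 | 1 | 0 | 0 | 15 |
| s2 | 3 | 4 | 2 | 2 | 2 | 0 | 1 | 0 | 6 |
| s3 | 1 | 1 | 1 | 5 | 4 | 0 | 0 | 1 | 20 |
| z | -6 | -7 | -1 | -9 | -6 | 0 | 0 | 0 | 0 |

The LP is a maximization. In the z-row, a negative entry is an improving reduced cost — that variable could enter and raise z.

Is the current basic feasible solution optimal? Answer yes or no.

Column x1 has objective-row coefficient -6, which is negative; an improving pivot exists, so not yet optimal.

no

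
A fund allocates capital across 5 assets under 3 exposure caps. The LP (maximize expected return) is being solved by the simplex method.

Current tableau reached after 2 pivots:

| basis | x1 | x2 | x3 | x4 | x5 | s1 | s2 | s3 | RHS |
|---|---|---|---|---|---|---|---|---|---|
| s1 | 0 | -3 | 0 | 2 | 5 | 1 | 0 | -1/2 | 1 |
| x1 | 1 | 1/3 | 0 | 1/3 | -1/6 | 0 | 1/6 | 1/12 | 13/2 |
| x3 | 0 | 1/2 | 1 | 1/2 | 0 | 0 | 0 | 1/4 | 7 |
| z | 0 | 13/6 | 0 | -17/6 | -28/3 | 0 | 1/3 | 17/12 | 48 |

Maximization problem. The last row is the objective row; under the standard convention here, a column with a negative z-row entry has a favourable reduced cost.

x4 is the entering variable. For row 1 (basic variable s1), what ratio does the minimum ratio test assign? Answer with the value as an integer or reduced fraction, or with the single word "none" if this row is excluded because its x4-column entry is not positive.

Ratio = RHS / (x4 entry) = 1 / 2 = 1/2.

1/2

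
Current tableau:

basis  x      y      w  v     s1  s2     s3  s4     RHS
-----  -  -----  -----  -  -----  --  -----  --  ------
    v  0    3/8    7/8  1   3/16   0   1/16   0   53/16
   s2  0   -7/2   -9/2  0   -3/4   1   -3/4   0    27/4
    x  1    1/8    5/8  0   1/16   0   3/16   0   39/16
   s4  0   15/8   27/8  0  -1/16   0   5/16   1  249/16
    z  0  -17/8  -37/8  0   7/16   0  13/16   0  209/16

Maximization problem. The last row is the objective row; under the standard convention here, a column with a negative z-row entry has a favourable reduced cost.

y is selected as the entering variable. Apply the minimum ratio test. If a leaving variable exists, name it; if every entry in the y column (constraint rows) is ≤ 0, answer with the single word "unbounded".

s4

Ratios: row 1 (v): (53/16)/(3/8) = 53/6; row 2 (s2): entry -7/2 ≤ 0, skip; row 3 (x): (39/16)/(1/8) = 39/2; row 4 (s4): (249/16)/(15/8) = 83/10.
Minimum ratio is in the s4 row, so s4 leaves.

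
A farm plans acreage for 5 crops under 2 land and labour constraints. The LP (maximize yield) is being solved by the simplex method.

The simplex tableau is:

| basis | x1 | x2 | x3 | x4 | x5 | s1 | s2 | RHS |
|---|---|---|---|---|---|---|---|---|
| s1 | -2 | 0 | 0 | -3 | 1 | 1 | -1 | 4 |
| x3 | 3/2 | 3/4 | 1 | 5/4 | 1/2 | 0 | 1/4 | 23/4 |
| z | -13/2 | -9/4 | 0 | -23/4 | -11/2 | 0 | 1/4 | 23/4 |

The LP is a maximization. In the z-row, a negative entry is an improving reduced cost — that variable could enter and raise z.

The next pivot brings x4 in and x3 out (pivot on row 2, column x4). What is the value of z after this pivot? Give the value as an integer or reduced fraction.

Minimum ratio for x4: (23/4)/(5/4) = 23/5.
z changes by −(z-row coeff of x4)·ratio = −(-23/4)·(23/5) = 529/20.
New z = 23/4 + (529/20) = 161/5.

161/5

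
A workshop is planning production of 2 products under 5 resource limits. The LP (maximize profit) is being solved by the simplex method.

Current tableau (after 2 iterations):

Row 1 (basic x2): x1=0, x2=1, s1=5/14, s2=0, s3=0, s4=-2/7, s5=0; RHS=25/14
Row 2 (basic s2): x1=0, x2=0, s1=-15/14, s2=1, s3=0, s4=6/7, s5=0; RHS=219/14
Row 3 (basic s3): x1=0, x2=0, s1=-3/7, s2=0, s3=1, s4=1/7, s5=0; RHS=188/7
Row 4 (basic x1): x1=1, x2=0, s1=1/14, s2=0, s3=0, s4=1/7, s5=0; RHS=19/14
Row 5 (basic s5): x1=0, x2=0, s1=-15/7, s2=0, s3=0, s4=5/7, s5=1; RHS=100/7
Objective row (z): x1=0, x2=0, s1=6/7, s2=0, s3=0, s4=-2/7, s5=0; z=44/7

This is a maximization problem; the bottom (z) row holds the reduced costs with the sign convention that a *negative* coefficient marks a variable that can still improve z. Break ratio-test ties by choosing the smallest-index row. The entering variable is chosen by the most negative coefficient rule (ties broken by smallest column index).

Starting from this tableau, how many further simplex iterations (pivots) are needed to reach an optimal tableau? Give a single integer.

1

pivot: s4 in, x1 out → z = 9
No improving column remains; optimal.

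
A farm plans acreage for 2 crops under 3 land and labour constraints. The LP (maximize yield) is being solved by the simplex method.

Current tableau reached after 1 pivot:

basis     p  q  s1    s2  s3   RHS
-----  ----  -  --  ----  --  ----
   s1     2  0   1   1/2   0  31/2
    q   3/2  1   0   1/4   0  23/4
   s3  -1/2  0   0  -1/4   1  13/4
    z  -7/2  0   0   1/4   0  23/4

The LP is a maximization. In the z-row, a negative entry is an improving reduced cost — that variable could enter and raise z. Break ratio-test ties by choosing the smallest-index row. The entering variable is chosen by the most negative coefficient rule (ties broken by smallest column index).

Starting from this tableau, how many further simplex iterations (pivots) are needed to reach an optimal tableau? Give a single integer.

1

pivot: p in, q out → z = 115/6
No improving column remains; optimal.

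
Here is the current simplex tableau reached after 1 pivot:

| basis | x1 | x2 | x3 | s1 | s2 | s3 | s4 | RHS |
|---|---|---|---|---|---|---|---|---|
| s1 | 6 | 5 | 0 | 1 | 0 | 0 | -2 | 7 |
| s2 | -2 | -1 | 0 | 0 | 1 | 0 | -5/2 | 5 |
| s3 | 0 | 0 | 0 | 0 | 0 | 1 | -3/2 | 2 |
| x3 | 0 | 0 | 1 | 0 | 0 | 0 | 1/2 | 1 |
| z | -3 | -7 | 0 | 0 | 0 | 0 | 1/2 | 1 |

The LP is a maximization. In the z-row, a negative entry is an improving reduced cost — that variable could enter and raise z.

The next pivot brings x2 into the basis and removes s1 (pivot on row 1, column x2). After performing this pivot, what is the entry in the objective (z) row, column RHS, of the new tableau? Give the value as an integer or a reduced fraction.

54/5

Pivot element is row 1, column x2: 5.
Normalize row 1: new (row 1, RHS) = 7/5 = 7/5.
z-row ← z-row − (-7)·(new row 1): 1 − (-7)·(7/5) = 54/5.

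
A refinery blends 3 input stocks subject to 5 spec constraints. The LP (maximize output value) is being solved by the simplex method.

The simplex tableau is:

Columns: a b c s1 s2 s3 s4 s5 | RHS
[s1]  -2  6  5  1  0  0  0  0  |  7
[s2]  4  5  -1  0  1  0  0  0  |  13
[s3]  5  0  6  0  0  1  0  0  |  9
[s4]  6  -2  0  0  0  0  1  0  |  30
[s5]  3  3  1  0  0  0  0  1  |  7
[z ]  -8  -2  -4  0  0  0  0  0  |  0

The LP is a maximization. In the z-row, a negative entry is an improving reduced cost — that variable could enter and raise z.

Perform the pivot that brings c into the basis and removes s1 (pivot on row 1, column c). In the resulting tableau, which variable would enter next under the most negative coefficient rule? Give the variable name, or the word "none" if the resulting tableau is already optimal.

Pivot element 5. New z-row = old z-row − (-4)·(row 1/5).
Updated z-row coefficients: a: -48/5, b: 14/5, c: 0, s1: 4/5, s2: 0, s3: 0, s4: 0, s5: 0.
The most negative is -48/5 in column a, so a would enter next.

a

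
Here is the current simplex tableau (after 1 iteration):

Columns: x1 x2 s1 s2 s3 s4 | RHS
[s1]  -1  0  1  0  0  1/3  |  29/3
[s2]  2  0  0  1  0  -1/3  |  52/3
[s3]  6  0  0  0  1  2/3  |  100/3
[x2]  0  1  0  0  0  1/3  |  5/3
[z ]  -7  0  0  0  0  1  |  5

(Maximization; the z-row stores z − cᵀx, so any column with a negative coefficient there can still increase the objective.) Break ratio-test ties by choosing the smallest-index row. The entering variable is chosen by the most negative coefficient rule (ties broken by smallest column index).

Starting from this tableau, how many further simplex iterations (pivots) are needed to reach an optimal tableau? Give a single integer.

1

pivot: x1 in, s3 out → z = 395/9
No improving column remains; optimal.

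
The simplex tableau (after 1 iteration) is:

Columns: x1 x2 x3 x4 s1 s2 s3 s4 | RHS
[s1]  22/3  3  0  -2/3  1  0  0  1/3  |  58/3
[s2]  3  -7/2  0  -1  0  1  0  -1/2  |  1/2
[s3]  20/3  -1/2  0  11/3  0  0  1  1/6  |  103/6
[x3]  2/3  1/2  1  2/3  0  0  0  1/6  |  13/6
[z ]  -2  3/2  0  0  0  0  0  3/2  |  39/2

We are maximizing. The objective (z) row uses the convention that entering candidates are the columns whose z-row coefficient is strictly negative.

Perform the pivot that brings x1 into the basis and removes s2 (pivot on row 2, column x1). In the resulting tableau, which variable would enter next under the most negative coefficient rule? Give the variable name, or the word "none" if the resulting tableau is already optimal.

Pivot element 3. New z-row = old z-row − (-2)·(row 2/3).
Updated z-row coefficients: x1: 0, x2: -5/6, x3: 0, x4: -2/3, s1: 0, s2: 2/3, s3: 0, s4: 7/6.
The most negative is -5/6 in column x2, so x2 would enter next.

x2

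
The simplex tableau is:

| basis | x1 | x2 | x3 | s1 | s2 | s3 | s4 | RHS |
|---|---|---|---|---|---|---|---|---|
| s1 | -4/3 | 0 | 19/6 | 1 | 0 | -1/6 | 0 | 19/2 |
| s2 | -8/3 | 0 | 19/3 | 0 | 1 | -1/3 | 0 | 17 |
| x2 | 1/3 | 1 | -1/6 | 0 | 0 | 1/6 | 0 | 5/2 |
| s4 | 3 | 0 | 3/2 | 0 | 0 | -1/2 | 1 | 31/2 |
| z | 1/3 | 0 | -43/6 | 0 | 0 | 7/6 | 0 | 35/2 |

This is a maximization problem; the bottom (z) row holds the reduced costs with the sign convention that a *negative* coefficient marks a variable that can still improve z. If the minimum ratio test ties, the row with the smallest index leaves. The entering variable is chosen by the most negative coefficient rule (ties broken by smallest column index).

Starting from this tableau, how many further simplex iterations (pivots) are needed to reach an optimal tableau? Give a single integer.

pivot: x3 in, s2 out → z = 698/19
pivot: x1 in, s4 out → z = 1040/23
No improving column remains; optimal.

2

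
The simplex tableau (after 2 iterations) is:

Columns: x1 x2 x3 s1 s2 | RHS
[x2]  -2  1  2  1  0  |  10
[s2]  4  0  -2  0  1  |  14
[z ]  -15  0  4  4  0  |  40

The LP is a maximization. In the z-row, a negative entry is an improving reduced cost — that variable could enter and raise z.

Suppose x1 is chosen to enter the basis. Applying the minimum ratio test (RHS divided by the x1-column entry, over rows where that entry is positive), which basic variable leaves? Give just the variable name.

Ratios: row 1 (x2): entry -2 ≤ 0, skip; row 2 (s2): 14/4 = 7/2.
Minimum ratio 7/2 is in the s2 row, so s2 leaves.

s2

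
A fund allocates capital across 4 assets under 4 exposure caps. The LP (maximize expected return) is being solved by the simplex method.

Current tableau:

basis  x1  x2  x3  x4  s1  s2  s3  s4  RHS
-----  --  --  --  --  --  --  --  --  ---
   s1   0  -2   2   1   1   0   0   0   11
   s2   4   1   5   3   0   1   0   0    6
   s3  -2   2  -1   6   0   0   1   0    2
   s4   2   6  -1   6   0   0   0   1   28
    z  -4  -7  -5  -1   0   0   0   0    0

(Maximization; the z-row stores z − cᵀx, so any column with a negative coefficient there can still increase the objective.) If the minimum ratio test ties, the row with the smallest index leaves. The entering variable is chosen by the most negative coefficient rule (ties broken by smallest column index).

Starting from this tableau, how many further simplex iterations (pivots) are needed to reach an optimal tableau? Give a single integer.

2

pivot: x2 in, s3 out → z = 7
pivot: x1 in, s2 out → z = 18
No improving column remains; optimal.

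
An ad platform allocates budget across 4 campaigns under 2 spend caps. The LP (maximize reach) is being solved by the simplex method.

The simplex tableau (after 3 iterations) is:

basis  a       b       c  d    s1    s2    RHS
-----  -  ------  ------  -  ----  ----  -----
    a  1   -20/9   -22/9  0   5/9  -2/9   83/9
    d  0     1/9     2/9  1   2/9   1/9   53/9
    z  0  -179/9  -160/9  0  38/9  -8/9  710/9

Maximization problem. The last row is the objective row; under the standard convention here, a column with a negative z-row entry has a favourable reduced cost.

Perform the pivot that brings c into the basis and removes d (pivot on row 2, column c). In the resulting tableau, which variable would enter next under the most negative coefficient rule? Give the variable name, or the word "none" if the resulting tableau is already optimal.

Pivot element 2/9. New z-row = old z-row − (-160/9)·(row 2/(2/9)).
Updated z-row coefficients: a: 0, b: -11, c: 0, d: 80, s1: 22, s2: 8.
The most negative is -11 in column b, so b would enter next.

b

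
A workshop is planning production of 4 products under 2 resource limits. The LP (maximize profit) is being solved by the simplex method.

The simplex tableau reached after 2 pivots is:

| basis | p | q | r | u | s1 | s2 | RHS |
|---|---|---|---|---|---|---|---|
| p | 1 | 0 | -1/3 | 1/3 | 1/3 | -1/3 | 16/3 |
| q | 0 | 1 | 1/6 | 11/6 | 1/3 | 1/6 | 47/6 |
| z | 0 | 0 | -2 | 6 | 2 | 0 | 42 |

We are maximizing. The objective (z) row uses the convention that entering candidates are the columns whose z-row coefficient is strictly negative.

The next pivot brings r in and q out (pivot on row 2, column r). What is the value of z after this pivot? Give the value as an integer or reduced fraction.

136

Minimum ratio for r: (47/6)/(1/6) = 47.
z changes by −(z-row coeff of r)·ratio = −(-2)·47 = 94.
New z = 42 + 94 = 136.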